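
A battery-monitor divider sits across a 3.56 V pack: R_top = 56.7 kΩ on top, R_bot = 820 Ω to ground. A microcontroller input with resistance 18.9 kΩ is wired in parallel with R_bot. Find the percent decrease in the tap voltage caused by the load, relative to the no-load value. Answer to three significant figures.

The divider's output (Thévenin) resistance is R_top‖R_bot = 808.3 Ω.
Fractional drop under load = R_th/(R_th + R_L) = 808.3 / (808.3 + 18900) = 0.04101.
So the output falls by 4.10 %.

4.10 %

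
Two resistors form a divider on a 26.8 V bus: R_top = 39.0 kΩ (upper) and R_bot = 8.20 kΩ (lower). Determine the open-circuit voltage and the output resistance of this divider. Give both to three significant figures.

V_th is the open-circuit tap voltage: 26.8 × 8.20/(39.0 + 8.20) = 4.66 V.
With the supply zeroed, R_top and R_bot appear in parallel from the tap: R_th = R_top‖R_bot = (39.0 × 8.20)/47.20 = 6.78 kΩ.

V_th = 4.66 V, R_th = 6.78 kΩ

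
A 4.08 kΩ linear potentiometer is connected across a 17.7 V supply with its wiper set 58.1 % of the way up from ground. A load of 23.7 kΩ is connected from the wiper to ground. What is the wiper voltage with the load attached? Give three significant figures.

The wiper splits the pot into (1−α)R = 1.710 kΩ above and αR = 2.370 kΩ below.
Lower section ‖ load = 2.155 kΩ.
V_wiper = 17.7 × 2.155/(1.710 + 2.155) = 9.87 V.

V ≈ 9.87 V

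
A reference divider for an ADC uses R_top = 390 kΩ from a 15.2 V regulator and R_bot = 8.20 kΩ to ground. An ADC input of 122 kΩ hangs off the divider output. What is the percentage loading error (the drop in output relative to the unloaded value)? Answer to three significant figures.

6.18 %

The divider's output (Thévenin) resistance is R_top‖R_bot = 8.031 kΩ.
Fractional drop under load = R_th/(R_th + R_L) = 8.031 / (8.031 + 122) = 0.06176.
So the output falls by 6.18 %.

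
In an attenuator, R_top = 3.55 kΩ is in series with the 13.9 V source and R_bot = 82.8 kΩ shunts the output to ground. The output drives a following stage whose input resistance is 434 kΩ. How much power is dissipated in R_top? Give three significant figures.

Total resistance from the source is R_top + (R_bot‖R_L) = 73.08 kΩ, so I = 13.9/73.08 kΩ = 0.1902 mA.
P = I²·R_top = (0.1902 mA)² × 3.55 kΩ = 0.128 mW.

P ≈ 0.128 mW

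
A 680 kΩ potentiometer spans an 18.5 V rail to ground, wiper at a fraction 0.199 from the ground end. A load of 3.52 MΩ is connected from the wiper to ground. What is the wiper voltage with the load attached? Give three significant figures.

V ≈ 3.57 V

The wiper splits the pot into (1−α)R = 544.7 kΩ above and αR = 135.3 kΩ below.
Lower section ‖ load = 130.3 kΩ.
V_wiper = 18.5 × 130.3/(544.7 + 130.3) = 3.57 V.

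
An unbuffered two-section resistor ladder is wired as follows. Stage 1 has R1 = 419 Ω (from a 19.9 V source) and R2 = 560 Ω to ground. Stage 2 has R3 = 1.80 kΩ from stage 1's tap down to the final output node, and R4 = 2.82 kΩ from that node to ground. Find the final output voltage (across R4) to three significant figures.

Stage 2 presents R3+R4 = 4620 Ω as a load on stage 1's tap.
Stage 1's lower leg becomes R2‖(R3+R4) = 499.5 Ω, so V_mid = 19.9 × 499.5/918.5 = 10.82 V.
Stage 2 is itself unloaded: V_out = V_mid × R4/(R3+R4) = 10.82 × 2820/4620 = 6.61 V.

V_out ≈ 6.61 V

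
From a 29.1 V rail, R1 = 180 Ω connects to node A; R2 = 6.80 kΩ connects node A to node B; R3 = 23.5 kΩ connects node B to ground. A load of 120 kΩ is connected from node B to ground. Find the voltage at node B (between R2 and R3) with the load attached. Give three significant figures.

At node B, R3 is in parallel with the load: R3‖R_L = 19650 Ω.
Below node A the resistance is R2 + (R3‖R_L) = 26450 Ω, so V_A = 29.1 × 26450/26630 = 28.90 V.
Then V_B = V_A × (R3‖R_L)/(R2 + R3‖R_L) = 28.90 × 19650/26450 = 21.5 V.

V ≈ 21.5 V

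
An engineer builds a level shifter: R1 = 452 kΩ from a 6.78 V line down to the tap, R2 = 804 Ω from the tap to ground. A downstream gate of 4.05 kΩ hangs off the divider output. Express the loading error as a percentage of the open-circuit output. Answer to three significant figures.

Unloaded V = 6.78 × 804/452800 = 0.01204 V.
Loaded: R2‖R_L = 670.8 Ω, giving V = 6.78 × 670.8/452700 = 0.01005 V.
Drop = (0.01204 − 0.01005) / 0.01204 = 16.5 %.

16.5 %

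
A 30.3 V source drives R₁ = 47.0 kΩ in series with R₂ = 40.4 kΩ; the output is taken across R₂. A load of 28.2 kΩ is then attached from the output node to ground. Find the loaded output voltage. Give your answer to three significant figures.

The load sits in parallel with R₂: R₂‖R_L = (40.4 × 28.2) / (40.4 + 28.2) = 16.61 kΩ.
V_out = 30.3 × 16.61 / (47.0 + 16.61) = 30.3 × 16.61/63.61 = 7.91 V.
(Unloaded it would have been 14.0 V.)

V_out ≈ 7.91 V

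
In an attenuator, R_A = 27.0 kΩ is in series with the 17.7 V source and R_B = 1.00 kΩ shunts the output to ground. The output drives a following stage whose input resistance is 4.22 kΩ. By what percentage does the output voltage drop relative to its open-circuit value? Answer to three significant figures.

The divider's output (Thévenin) resistance is R_A‖R_B = 0.9643 kΩ.
Fractional drop under load = R_th/(R_th + R_L) = 0.9643 / (0.9643 + 4.22) = 0.1860.
So the output falls by 18.6 %.

18.6 %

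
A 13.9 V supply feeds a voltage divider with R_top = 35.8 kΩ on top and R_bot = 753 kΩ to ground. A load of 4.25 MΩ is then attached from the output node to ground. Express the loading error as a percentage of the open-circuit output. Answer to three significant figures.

0.798 %

The divider's output (Thévenin) resistance is R_top‖R_bot = 34.18 kΩ.
Fractional drop under load = R_th/(R_th + R_L) = 34.18 / (34.18 + 4250) = 0.007977.
So the output falls by 0.798 %.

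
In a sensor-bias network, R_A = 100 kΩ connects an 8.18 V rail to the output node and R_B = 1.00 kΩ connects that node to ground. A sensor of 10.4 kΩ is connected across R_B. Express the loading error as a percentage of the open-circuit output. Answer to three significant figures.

The divider's output (Thévenin) resistance is R_A‖R_B = 0.9901 kΩ.
Fractional drop under load = R_th/(R_th + R_L) = 0.9901 / (0.9901 + 10.4) = 0.08693.
So the output falls by 8.69 %.

8.69 %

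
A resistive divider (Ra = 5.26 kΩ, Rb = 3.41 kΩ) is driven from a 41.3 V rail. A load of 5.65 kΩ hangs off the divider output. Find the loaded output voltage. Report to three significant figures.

The load sits in parallel with Rb: Rb‖R_L = (3.41 × 5.65) / (3.41 + 5.65) = 2.127 kΩ.
V_out = 41.3 × 2.127 / (5.26 + 2.127) = 41.3 × 2.127/7.387 = 11.9 V.

V_out ≈ 11.9 V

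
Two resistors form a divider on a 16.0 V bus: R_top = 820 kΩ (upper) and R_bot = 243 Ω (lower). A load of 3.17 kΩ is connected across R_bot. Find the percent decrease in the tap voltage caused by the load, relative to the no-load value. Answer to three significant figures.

The divider's output (Thévenin) resistance is R_top‖R_bot = 242.9 Ω.
Fractional drop under load = R_th/(R_th + R_L) = 242.9 / (242.9 + 3170) = 0.07118.
So the output falls by 7.12 %.

7.12 %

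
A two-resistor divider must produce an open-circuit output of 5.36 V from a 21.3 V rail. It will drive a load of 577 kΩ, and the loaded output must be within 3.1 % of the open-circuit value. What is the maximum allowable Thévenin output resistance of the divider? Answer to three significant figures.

Loading drop = R_th/(R_th + R_L) ≤ 0.0310, so R_th ≤ R_L · ε/(1−ε) = 577 kΩ × 0.0310/0.9690 = 18.5 kΩ.
(Any R1, R2 with R2/(R1+R2) = 0.252 and R1‖R2 ≤ 18.5 kΩ will meet the spec.)

R_th ≤ 18.5 kΩ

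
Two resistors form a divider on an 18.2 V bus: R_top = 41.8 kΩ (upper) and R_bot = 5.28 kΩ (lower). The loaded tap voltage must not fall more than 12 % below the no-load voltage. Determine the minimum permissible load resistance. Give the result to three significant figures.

R_L(min) ≈ 34.4 kΩ

Output resistance R_th = R_top‖R_bot = (41.8 × 5.28)/47.08 = 4.688 kΩ.
The fractional drop is R_th/(R_th + R_L); requiring this ≤ 0.120 gives R_L ≥ R_th(1/0.120 − 1) = 4.688 × 7.333 = 34.4 kΩ.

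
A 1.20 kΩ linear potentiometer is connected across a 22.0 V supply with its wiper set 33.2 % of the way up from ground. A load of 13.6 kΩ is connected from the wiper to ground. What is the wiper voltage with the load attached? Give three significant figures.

V ≈ 7.16 V

The wiper splits the pot into (1−α)R = 801.6 Ω above and αR = 398.4 Ω below.
Lower section ‖ load = 387.1 Ω.
V_wiper = 22.0 × 387.1/(801.6 + 387.1) = 7.16 V.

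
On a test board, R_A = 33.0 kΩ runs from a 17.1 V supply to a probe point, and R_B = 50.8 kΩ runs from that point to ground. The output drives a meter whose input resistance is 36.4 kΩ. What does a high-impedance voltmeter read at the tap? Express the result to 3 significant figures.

The load sits in parallel with R_B: R_B‖R_L = (50.8 × 36.4) / (50.8 + 36.4) = 21.21 kΩ.
V_out = 17.1 × 21.21 / (33.0 + 21.21) = 17.1 × 21.21/54.21 = 6.69 V.
(Unloaded it would have been 10.4 V.)

V_out ≈ 6.69 V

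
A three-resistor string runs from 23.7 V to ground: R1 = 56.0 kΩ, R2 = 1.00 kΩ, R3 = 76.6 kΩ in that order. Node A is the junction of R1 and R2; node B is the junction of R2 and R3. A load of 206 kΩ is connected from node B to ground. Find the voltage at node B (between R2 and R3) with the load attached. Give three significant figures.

V ≈ 11.7 V

At node B, R3 is in parallel with the load: R3‖R_L = 55.84 kΩ.
Below node A the resistance is R2 + (R3‖R_L) = 56.84 kΩ, so V_A = 23.7 × 56.84/112.8 = 11.94 V.
Then V_B = V_A × (R3‖R_L)/(R2 + R3‖R_L) = 11.94 × 55.84/56.84 = 11.7 V.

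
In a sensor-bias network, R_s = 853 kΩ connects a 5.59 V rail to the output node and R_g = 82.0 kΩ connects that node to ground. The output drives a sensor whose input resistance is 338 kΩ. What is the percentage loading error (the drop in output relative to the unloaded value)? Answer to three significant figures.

18.1 %

Unloaded V = 5.59 × 82.0/935.0 = 0.4902 V.
Loaded: R_g‖R_L = 65.99 kΩ, giving V = 5.59 × 65.99/919.0 = 0.4014 V.
Drop = (0.4902 − 0.4014) / 0.4902 = 18.1 %.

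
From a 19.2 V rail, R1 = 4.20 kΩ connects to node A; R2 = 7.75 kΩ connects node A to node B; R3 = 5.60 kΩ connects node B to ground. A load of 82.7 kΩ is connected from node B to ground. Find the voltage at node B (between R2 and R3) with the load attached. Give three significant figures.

At node B, R3 is in parallel with the load: R3‖R_L = 5.245 kΩ.
Below node A the resistance is R2 + (R3‖R_L) = 12.99 kΩ, so V_A = 19.2 × 12.99/17.19 = 14.51 V.
Then V_B = V_A × (R3‖R_L)/(R2 + R3‖R_L) = 14.51 × 5.245/12.99 = 5.86 V.

V ≈ 5.86 V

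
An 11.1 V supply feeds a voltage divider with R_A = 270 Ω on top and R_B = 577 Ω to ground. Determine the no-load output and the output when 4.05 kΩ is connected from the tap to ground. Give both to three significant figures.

Open-circuit: V = 11.1 × 577/(270 + 577) = 7.56 V.
With the load, R_B becomes R_B‖R_L = 505.0 Ω, so V = 11.1 × 505.0/775.0 = 7.23 V.

Unloaded: 7.56 V; loaded: 7.23 V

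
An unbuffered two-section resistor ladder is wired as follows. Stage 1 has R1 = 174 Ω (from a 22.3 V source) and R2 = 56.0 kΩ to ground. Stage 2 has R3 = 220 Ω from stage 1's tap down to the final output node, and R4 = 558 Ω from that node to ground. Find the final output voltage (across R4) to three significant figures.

V_out ≈ 13.0 V

Stage 2 presents R3+R4 = 778.0 Ω as a load on stage 1's tap.
Stage 1's lower leg becomes R2‖(R3+R4) = 767.3 Ω, so V_mid = 22.3 × 767.3/941.3 = 18.18 V.
Stage 2 is itself unloaded: V_out = V_mid × R4/(R3+R4) = 18.18 × 558/778.0 = 13.0 V.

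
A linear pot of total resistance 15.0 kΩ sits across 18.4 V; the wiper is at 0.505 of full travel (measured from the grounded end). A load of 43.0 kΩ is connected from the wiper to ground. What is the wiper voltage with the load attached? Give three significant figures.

The wiper splits the pot into (1−α)R = 7.425 kΩ above and αR = 7.575 kΩ below.
Lower section ‖ load = 6.440 kΩ.
V_wiper = 18.4 × 6.440/(7.425 + 6.440) = 8.55 V.

V ≈ 8.55 V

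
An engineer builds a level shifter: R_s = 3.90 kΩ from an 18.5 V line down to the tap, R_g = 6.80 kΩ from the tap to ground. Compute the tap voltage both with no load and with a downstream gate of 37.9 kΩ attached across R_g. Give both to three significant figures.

Unloaded: 11.8 V; loaded: 11.0 V

Open-circuit: V = 18.5 × 6.80/(3.90 + 6.80) = 11.8 V.
With the load, R_g becomes R_g‖R_L = 5.766 kΩ, so V = 18.5 × 5.766/9.666 = 11.0 V.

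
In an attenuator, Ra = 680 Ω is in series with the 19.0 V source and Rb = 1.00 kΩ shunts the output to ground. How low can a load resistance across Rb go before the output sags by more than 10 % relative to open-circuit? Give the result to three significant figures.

Output resistance R_th = Ra‖Rb = (680 × 1000)/1680 = 404.8 Ω.
The fractional drop is R_th/(R_th + R_L); requiring this ≤ 0.100 gives R_L ≥ R_th(1/0.100 − 1) = 404.8 × 9.000 = 3.64 kΩ.

R_L(min) ≈ 3.64 kΩ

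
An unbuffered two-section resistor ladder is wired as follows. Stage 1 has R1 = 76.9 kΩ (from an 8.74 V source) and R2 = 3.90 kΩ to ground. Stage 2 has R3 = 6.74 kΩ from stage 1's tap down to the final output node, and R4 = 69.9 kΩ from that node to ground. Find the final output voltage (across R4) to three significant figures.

V_out ≈ 0.367 V

Stage 2 presents R3+R4 = 76.64 kΩ as a load on stage 1's tap.
Stage 1's lower leg becomes R2‖(R3+R4) = 3.711 kΩ, so V_mid = 8.74 × 3.711/80.61 = 0.4024 V.
Stage 2 is itself unloaded: V_out = V_mid × R4/(R3+R4) = 0.4024 × 69.9/76.64 = 0.367 V.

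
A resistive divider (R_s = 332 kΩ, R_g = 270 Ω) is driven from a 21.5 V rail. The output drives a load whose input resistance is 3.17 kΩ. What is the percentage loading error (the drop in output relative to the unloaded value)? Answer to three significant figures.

7.84 %

The divider's output (Thévenin) resistance is R_s‖R_g = 269.8 Ω.
Fractional drop under load = R_th/(R_th + R_L) = 269.8 / (269.8 + 3170) = 0.07843.
So the output falls by 7.84 %.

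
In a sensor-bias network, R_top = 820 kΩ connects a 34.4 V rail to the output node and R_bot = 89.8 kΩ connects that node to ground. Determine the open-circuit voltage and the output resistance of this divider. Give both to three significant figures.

V_th = 3.40 V, R_th = 80.9 kΩ

V_th is the open-circuit tap voltage: 34.4 × 89.8/(820 + 89.8) = 3.40 V.
With the supply zeroed, R_top and R_bot appear in parallel from the tap: R_th = R_top‖R_bot = (820 × 89.8)/909.8 = 80.9 kΩ.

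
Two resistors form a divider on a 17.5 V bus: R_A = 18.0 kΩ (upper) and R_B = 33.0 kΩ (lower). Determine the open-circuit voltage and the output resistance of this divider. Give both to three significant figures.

V_th is the open-circuit tap voltage: 17.5 × 33.0/(18.0 + 33.0) = 11.3 V.
With the supply zeroed, R_A and R_B appear in parallel from the tap: R_th = R_A‖R_B = (18.0 × 33.0)/51.00 = 11.6 kΩ.

V_th = 11.3 V, R_th = 11.6 kΩ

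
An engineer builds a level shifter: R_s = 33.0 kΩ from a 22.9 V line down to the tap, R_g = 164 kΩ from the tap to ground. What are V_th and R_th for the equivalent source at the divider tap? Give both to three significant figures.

V_th is the open-circuit tap voltage: 22.9 × 164/(33.0 + 164) = 19.1 V.
With the supply zeroed, R_s and R_g appear in parallel from the tap: R_th = R_s‖R_g = (33.0 × 164)/197.0 = 27.5 kΩ.

V_th = 19.1 V, R_th = 27.5 kΩ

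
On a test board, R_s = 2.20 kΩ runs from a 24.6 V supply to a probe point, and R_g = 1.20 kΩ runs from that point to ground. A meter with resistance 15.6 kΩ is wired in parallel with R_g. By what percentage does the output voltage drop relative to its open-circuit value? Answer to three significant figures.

4.74 %

The divider's output (Thévenin) resistance is R_s‖R_g = 0.7765 kΩ.
Fractional drop under load = R_th/(R_th + R_L) = 0.7765 / (0.7765 + 15.6) = 0.04741.
So the output falls by 4.74 %.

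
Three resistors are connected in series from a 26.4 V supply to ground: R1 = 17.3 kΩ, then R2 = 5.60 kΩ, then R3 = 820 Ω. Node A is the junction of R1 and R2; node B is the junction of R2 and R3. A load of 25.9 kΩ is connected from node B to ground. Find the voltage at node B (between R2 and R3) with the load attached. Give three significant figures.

At node B, R3 is in parallel with the load: R3‖R_L = 794.8 Ω.
Below node A the resistance is R2 + (R3‖R_L) = 6395 Ω, so V_A = 26.4 × 6395/23690 = 7.125 V.
Then V_B = V_A × (R3‖R_L)/(R2 + R3‖R_L) = 7.125 × 794.8/6395 = 0.886 V.

V ≈ 0.886 V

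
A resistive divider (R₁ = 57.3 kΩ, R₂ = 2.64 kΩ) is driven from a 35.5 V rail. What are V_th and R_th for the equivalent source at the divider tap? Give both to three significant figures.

V_th is the open-circuit tap voltage: 35.5 × 2.64/(57.3 + 2.64) = 1.56 V.
With the supply zeroed, R₁ and R₂ appear in parallel from the tap: R_th = R₁‖R₂ = (57.3 × 2.64)/59.94 = 2.52 kΩ.

V_th = 1.56 V, R_th = 2.52 kΩ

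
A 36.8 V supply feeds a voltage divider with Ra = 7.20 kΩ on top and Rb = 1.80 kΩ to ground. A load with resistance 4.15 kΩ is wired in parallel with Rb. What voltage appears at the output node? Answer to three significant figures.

V_out ≈ 5.46 V

The load sits in parallel with Rb: Rb‖R_L = (1.80 × 4.15) / (1.80 + 4.15) = 1.255 kΩ.
V_out = 36.8 × 1.255 / (7.20 + 1.255) = 36.8 × 1.255/8.455 = 5.46 V.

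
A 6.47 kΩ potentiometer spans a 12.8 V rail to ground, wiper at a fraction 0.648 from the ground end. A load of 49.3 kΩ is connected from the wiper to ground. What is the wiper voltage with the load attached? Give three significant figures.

V ≈ 8.05 V

The wiper splits the pot into (1−α)R = 2.277 kΩ above and αR = 4.193 kΩ below.
Lower section ‖ load = 3.864 kΩ.
V_wiper = 12.8 × 3.864/(2.277 + 3.864) = 8.05 V.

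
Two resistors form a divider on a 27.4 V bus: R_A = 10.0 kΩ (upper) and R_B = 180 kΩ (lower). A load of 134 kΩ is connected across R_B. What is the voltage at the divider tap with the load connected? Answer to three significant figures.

V_out ≈ 24.2 V

The load sits in parallel with R_B: R_B‖R_L = (180 × 134) / (180 + 134) = 76.82 kΩ.
V_out = 27.4 × 76.82 / (10.0 + 76.82) = 27.4 × 76.82/86.82 = 24.2 V.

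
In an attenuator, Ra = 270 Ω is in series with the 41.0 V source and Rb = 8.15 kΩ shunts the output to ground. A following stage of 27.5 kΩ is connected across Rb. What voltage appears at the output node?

The load sits in parallel with Rb: Rb‖R_L = (8150 × 27500) / (8150 + 27500) = 6287 Ω.
V_out = 41.0 × 6287 / (270 + 6287) = 41.0 × 6287/6557 = 39.3 V.

V_out ≈ 39.3 V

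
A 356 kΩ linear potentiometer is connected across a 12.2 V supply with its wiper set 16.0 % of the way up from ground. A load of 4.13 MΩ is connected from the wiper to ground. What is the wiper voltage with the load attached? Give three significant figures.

The wiper splits the pot into (1−α)R = 299.0 kΩ above and αR = 56.96 kΩ below.
Lower section ‖ load = 56.19 kΩ.
V_wiper = 12.2 × 56.19/(299.0 + 56.19) = 1.93 V.

V ≈ 1.93 V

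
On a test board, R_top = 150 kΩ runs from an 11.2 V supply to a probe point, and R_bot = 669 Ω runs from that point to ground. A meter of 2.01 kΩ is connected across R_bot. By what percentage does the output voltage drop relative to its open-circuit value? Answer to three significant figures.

24.9 %

Unloaded V = 11.2 × 669/150700 = 0.04973 V.
Loaded: R_bot‖R_L = 501.9 Ω, giving V = 11.2 × 501.9/150500 = 0.03735 V.
Drop = (0.04973 − 0.03735) / 0.04973 = 24.9 %.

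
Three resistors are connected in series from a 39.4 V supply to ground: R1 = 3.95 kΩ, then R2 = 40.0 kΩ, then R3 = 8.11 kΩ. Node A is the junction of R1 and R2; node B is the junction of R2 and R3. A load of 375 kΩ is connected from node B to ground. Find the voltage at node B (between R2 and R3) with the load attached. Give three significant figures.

At node B, R3 is in parallel with the load: R3‖R_L = 7.938 kΩ.
Below node A the resistance is R2 + (R3‖R_L) = 47.94 kΩ, so V_A = 39.4 × 47.94/51.89 = 36.40 V.
Then V_B = V_A × (R3‖R_L)/(R2 + R3‖R_L) = 36.40 × 7.938/47.94 = 6.03 V.

V ≈ 6.03 V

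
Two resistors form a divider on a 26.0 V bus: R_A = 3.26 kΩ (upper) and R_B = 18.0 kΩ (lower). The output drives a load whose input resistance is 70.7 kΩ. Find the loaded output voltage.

The load sits in parallel with R_B: R_B‖R_L = (18.0 × 70.7) / (18.0 + 70.7) = 14.35 kΩ.
V_out = 26.0 × 14.35 / (3.26 + 14.35) = 26.0 × 14.35/17.61 = 21.2 V.

V_out ≈ 21.2 V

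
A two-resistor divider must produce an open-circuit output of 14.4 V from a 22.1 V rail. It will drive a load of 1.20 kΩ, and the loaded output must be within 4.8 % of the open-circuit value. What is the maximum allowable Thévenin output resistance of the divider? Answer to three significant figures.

R_th ≤ 60.5 Ω

Loading drop = R_th/(R_th + R_L) ≤ 0.0480, so R_th ≤ R_L · ε/(1−ε) = 1.20 kΩ × 0.0480/0.9520 = 60.5 Ω.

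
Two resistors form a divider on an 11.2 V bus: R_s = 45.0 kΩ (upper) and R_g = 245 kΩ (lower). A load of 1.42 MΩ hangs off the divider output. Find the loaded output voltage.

V_out ≈ 9.22 V

The load sits in parallel with R_g: R_g‖R_L = (245 × 1420) / (245 + 1420) = 208.9 kΩ.
V_out = 11.2 × 208.9 / (45.0 + 208.9) = 11.2 × 208.9/253.9 = 9.22 V.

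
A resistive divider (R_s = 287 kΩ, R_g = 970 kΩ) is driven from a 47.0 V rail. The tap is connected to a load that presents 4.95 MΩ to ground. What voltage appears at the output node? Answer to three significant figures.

The load sits in parallel with R_g: R_g‖R_L = (970 × 4950) / (970 + 4950) = 811.1 kΩ.
V_out = 47.0 × 811.1 / (287 + 811.1) = 47.0 × 811.1/1098 = 34.7 V.

V_out ≈ 34.7 V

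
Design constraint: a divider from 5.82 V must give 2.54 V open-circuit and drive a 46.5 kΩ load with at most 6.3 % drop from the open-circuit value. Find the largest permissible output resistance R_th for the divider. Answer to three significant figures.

Loading drop = R_th/(R_th + R_L) ≤ 0.0630, so R_th ≤ R_L · ε/(1−ε) = 46.5 kΩ × 0.0630/0.9370 = 3.13 kΩ.
(Any R1, R2 with R2/(R1+R2) = 0.436 and R1‖R2 ≤ 3.13 kΩ will meet the spec.)

R_th ≤ 3.13 kΩ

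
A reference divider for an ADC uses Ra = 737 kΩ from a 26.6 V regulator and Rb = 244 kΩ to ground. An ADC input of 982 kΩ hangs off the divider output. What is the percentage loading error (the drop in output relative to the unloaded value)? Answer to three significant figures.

15.7 %

The divider's output (Thévenin) resistance is Ra‖Rb = 183.3 kΩ.
Fractional drop under load = R_th/(R_th + R_L) = 183.3 / (183.3 + 982) = 0.1573.
So the output falls by 15.7 %.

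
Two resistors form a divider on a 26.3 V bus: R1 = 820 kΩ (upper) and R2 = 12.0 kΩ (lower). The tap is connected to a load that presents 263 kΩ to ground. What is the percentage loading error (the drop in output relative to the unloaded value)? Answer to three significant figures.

4.30 %

The divider's output (Thévenin) resistance is R1‖R2 = 11.83 kΩ.
Fractional drop under load = R_th/(R_th + R_L) = 11.83 / (11.83 + 263) = 0.04303.
So the output falls by 4.30 %.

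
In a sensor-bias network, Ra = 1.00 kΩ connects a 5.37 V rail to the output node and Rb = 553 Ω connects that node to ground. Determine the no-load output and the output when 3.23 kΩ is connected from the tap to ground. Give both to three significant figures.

Unloaded: 1.91 V; loaded: 1.72 V

Open-circuit: V = 5.37 × 553/(1000 + 553) = 1.91 V.
With the load, Rb becomes Rb‖R_L = 472.2 Ω, so V = 5.37 × 472.2/1472 = 1.72 V.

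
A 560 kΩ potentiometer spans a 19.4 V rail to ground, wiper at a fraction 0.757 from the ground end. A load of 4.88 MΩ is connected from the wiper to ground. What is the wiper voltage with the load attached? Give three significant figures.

The wiper splits the pot into (1−α)R = 136.1 kΩ above and αR = 423.9 kΩ below.
Lower section ‖ load = 390.0 kΩ.
V_wiper = 19.4 × 390.0/(136.1 + 390.0) = 14.4 V.

V ≈ 14.4 V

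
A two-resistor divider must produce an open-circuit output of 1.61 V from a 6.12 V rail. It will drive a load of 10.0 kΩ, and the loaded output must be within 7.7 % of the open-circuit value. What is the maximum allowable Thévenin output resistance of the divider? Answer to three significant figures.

Loading drop = R_th/(R_th + R_L) ≤ 0.0770, so R_th ≤ R_L · ε/(1−ε) = 10.0 kΩ × 0.0770/0.9230 = 834 Ω.
(Any R1, R2 with R2/(R1+R2) = 0.263 and R1‖R2 ≤ 834 Ω will meet the spec.)

R_th ≤ 834 Ω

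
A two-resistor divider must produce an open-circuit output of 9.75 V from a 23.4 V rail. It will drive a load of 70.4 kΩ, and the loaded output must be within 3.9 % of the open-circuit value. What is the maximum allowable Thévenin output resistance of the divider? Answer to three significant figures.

R_th ≤ 2.86 kΩ

Loading drop = R_th/(R_th + R_L) ≤ 0.0390, so R_th ≤ R_L · ε/(1−ε) = 70.4 kΩ × 0.0390/0.9610 = 2.86 kΩ.
(Any R1, R2 with R2/(R1+R2) = 0.417 and R1‖R2 ≤ 2.86 kΩ will meet the spec.)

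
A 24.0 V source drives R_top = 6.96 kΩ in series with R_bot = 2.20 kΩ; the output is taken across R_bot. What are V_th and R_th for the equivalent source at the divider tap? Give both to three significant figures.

V_th = 5.76 V, R_th = 1.67 kΩ

V_th is the open-circuit tap voltage: 24.0 × 2.20/(6.96 + 2.20) = 5.76 V.
With the supply zeroed, R_top and R_bot appear in parallel from the tap: R_th = R_top‖R_bot = (6.96 × 2.20)/9.160 = 1.67 kΩ.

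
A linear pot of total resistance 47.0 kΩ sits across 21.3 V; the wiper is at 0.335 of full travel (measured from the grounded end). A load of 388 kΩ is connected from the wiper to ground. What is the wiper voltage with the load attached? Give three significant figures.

The wiper splits the pot into (1−α)R = 31.25 kΩ above and αR = 15.75 kΩ below.
Lower section ‖ load = 15.13 kΩ.
V_wiper = 21.3 × 15.13/(31.25 + 15.13) = 6.95 V.

V ≈ 6.95 V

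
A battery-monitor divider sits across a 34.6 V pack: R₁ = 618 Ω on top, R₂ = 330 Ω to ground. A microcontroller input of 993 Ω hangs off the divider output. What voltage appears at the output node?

V_out ≈ 9.90 V

The load sits in parallel with R₂: R₂‖R_L = (330 × 993) / (330 + 993) = 247.7 Ω.
V_out = 34.6 × 247.7 / (618 + 247.7) = 34.6 × 247.7/865.7 = 9.90 V.
(Unloaded it would have been 12.0 V.)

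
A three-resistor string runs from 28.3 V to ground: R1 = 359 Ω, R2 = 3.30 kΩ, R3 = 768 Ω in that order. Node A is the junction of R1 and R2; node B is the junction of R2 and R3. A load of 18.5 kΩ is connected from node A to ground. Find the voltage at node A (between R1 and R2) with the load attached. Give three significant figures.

V ≈ 25.5 V

Below node A the series string R2+R3 = 4068 Ω sits in parallel with the 18500 Ω load: 3335 Ω.
V_A = 28.3 × 3335/(359 + 3335) = 25.5 V.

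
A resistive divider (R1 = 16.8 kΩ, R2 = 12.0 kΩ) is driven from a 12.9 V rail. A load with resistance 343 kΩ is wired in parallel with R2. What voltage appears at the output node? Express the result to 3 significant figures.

V_out ≈ 5.27 V

The load sits in parallel with R2: R2‖R_L = (12.0 × 343) / (12.0 + 343) = 11.59 kΩ.
V_out = 12.9 × 11.59 / (16.8 + 11.59) = 12.9 × 11.59/28.39 = 5.27 V.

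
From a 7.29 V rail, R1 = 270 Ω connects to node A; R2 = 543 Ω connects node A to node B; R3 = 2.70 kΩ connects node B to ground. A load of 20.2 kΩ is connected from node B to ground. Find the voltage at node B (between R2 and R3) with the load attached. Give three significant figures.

V ≈ 5.43 V

At node B, R3 is in parallel with the load: R3‖R_L = 2382 Ω.
Below node A the resistance is R2 + (R3‖R_L) = 2925 Ω, so V_A = 7.29 × 2925/3195 = 6.674 V.
Then V_B = V_A × (R3‖R_L)/(R2 + R3‖R_L) = 6.674 × 2382/2925 = 5.43 V.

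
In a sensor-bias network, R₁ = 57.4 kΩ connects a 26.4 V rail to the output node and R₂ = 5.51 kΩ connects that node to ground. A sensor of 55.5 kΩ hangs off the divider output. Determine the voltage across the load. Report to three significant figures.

The load sits in parallel with R₂: R₂‖R_L = (5.51 × 55.5) / (5.51 + 55.5) = 5.012 kΩ.
V_out = 26.4 × 5.012 / (57.4 + 5.012) = 26.4 × 5.012/62.41 = 2.12 V.

V_out ≈ 2.12 V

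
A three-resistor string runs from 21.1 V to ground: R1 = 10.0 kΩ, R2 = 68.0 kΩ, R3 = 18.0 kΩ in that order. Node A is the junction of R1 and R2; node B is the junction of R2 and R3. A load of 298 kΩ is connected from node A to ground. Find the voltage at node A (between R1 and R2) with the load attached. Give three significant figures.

V ≈ 18.4 V

Below node A the series string R2+R3 = 86.00 kΩ sits in parallel with the 298 kΩ load: 66.74 kΩ.
V_A = 21.1 × 66.74/(10.0 + 66.74) = 18.4 V.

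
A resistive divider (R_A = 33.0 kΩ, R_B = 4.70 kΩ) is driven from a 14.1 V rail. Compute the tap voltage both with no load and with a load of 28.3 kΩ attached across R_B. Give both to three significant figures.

Open-circuit: V = 14.1 × 4.70/(33.0 + 4.70) = 1.76 V.
With the load, R_B becomes R_B‖R_L = 4.031 kΩ, so V = 14.1 × 4.031/37.03 = 1.53 V.

Unloaded: 1.76 V; loaded: 1.53 V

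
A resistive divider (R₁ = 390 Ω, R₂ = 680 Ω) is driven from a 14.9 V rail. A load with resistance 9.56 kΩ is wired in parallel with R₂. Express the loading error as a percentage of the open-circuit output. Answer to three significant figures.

2.53 %

The divider's output (Thévenin) resistance is R₁‖R₂ = 247.9 Ω.
Fractional drop under load = R_th/(R_th + R_L) = 247.9 / (247.9 + 9560) = 0.02527.
So the output falls by 2.53 %.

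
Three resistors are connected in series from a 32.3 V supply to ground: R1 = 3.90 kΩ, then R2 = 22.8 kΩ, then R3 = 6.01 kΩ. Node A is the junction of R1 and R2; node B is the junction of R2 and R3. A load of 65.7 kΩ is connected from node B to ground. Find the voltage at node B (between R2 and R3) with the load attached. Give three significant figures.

V ≈ 5.52 V

At node B, R3 is in parallel with the load: R3‖R_L = 5.506 kΩ.
Below node A the resistance is R2 + (R3‖R_L) = 28.31 kΩ, so V_A = 32.3 × 28.31/32.21 = 28.39 V.
Then V_B = V_A × (R3‖R_L)/(R2 + R3‖R_L) = 28.39 × 5.506/28.31 = 5.52 V.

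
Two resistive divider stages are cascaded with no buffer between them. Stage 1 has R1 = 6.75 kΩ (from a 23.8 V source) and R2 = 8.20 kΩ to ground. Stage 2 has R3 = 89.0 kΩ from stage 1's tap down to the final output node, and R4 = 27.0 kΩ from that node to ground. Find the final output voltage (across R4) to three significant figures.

V_out ≈ 2.94 V

Stage 2 presents R3+R4 = 116.0 kΩ as a load on stage 1's tap.
Stage 1's lower leg becomes R2‖(R3+R4) = 7.659 kΩ, so V_mid = 23.8 × 7.659/14.41 = 12.65 V.
Stage 2 is itself unloaded: V_out = V_mid × R4/(R3+R4) = 12.65 × 27.0/116.0 = 2.94 V.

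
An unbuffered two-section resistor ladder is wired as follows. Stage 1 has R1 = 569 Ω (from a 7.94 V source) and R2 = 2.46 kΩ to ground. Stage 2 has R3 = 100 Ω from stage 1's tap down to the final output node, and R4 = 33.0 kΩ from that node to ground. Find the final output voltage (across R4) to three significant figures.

V_out ≈ 6.34 V

Stage 2 presents R3+R4 = 33100 Ω as a load on stage 1's tap.
Stage 1's lower leg becomes R2‖(R3+R4) = 2290 Ω, so V_mid = 7.94 × 2290/2859 = 6.360 V.
Stage 2 is itself unloaded: V_out = V_mid × R4/(R3+R4) = 6.360 × 33000/33100 = 6.34 V.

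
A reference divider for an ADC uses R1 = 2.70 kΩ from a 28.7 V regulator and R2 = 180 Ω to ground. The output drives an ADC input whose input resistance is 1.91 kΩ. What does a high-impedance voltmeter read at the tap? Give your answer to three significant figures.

V_out ≈ 1.65 V

The load sits in parallel with R2: R2‖R_L = (180 × 1910) / (180 + 1910) = 164.5 Ω.
V_out = 28.7 × 164.5 / (2700 + 164.5) = 28.7 × 164.5/2864 = 1.65 V.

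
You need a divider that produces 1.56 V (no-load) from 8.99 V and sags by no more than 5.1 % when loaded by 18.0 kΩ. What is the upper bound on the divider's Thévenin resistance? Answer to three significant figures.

Loading drop = R_th/(R_th + R_L) ≤ 0.0510, so R_th ≤ R_L · ε/(1−ε) = 18.0 kΩ × 0.0510/0.9490 = 967 Ω.

R_th ≤ 967 Ω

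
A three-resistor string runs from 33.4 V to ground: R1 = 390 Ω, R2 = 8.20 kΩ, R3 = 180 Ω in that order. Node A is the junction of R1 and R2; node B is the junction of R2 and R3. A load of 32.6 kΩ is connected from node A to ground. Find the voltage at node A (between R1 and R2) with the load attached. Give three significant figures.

V ≈ 31.6 V

Below node A the series string R2+R3 = 8380 Ω sits in parallel with the 32600 Ω load: 6666 Ω.
V_A = 33.4 × 6666/(390 + 6666) = 31.6 V.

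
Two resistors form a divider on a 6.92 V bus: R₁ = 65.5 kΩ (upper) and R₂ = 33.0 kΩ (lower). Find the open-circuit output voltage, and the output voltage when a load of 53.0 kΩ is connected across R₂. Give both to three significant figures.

Open-circuit: V = 6.92 × 33.0/(65.5 + 33.0) = 2.32 V.
With the load, R₂ becomes R₂‖R_L = 20.34 kΩ, so V = 6.92 × 20.34/85.84 = 1.64 V.

Unloaded: 2.32 V; loaded: 1.64 V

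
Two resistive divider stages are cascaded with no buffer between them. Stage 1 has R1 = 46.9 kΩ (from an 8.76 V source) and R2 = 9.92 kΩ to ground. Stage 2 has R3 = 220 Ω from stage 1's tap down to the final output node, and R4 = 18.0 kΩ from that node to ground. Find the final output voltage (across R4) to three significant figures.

Stage 2 presents R3+R4 = 18220 Ω as a load on stage 1's tap.
Stage 1's lower leg becomes R2‖(R3+R4) = 6423 Ω, so V_mid = 8.76 × 6423/53320 = 1.055 V.
Stage 2 is itself unloaded: V_out = V_mid × R4/(R3+R4) = 1.055 × 18000/18220 = 1.04 V.

V_out ≈ 1.04 V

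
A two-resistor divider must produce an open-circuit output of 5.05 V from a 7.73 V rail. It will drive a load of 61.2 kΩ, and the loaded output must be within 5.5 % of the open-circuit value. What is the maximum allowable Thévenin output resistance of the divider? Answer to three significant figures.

Loading drop = R_th/(R_th + R_L) ≤ 0.0550, so R_th ≤ R_L · ε/(1−ε) = 61.2 kΩ × 0.0550/0.9450 = 3.56 kΩ.
(Any R1, R2 with R2/(R1+R2) = 0.653 and R1‖R2 ≤ 3.56 kΩ will meet the spec.)

R_th ≤ 3.56 kΩ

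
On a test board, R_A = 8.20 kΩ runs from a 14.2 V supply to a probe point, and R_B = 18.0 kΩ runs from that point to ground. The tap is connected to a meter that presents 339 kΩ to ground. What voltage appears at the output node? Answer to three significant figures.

The load sits in parallel with R_B: R_B‖R_L = (18.0 × 339) / (18.0 + 339) = 17.09 kΩ.
V_out = 14.2 × 17.09 / (8.20 + 17.09) = 14.2 × 17.09/25.29 = 9.60 V.
(Unloaded it would have been 9.76 V.)

V_out ≈ 9.60 V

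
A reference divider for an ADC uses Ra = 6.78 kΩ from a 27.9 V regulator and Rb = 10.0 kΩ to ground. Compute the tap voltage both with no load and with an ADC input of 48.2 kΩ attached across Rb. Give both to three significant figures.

Open-circuit: V = 27.9 × 10.0/(6.78 + 10.0) = 16.6 V.
With the load, Rb becomes Rb‖R_L = 8.282 kΩ, so V = 27.9 × 8.282/15.06 = 15.3 V.

Unloaded: 16.6 V; loaded: 15.3 V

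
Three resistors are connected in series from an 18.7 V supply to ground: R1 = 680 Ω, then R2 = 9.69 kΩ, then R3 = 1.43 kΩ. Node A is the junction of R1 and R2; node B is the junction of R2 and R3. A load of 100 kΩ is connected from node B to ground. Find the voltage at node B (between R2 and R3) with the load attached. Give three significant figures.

V ≈ 2.24 V

At node B, R3 is in parallel with the load: R3‖R_L = 1410 Ω.
Below node A the resistance is R2 + (R3‖R_L) = 11100 Ω, so V_A = 18.7 × 11100/11780 = 17.62 V.
Then V_B = V_A × (R3‖R_L)/(R2 + R3‖R_L) = 17.62 × 1410/11100 = 2.24 V.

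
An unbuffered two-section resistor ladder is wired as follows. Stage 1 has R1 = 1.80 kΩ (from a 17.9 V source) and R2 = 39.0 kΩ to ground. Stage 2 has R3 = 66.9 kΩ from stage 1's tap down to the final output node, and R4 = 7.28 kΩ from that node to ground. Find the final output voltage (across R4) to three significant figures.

Stage 2 presents R3+R4 = 74.18 kΩ as a load on stage 1's tap.
Stage 1's lower leg becomes R2‖(R3+R4) = 25.56 kΩ, so V_mid = 17.9 × 25.56/27.36 = 16.72 V.
Stage 2 is itself unloaded: V_out = V_mid × R4/(R3+R4) = 16.72 × 7.28/74.18 = 1.64 V.

V_out ≈ 1.64 V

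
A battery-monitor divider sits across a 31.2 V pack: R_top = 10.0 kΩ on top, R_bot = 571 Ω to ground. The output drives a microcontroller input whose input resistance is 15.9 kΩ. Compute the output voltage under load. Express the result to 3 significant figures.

V_out ≈ 1.63 V

The load sits in parallel with R_bot: R_bot‖R_L = (571 × 15900) / (571 + 15900) = 551.2 Ω.
V_out = 31.2 × 551.2 / (10000 + 551.2) = 31.2 × 551.2/10550 = 1.63 V.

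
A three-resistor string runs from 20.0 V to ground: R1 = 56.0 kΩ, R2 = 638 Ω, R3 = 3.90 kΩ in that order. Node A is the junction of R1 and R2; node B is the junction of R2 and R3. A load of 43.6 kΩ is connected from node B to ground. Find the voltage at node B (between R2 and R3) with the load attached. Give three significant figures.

At node B, R3 is in parallel with the load: R3‖R_L = 3580 Ω.
Below node A the resistance is R2 + (R3‖R_L) = 4218 Ω, so V_A = 20.0 × 4218/60220 = 1.401 V.
Then V_B = V_A × (R3‖R_L)/(R2 + R3‖R_L) = 1.401 × 3580/4218 = 1.19 V.

V ≈ 1.19 V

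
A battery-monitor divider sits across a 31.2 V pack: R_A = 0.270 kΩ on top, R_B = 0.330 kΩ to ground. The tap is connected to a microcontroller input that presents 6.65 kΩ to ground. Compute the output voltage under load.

V_out ≈ 16.8 V

The load sits in parallel with R_B: R_B‖R_L = (330 × 6650) / (330 + 6650) = 314.4 Ω.
V_out = 31.2 × 314.4 / (270 + 314.4) = 31.2 × 314.4/584.4 = 16.8 V.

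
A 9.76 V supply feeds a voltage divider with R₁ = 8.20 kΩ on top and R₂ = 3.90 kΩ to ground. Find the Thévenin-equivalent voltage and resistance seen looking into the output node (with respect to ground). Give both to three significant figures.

V_th is the open-circuit tap voltage: 9.76 × 3.90/(8.20 + 3.90) = 3.15 V.
With the supply zeroed, R₁ and R₂ appear in parallel from the tap: R_th = R₁‖R₂ = (8.20 × 3.90)/12.10 = 2.64 kΩ.

V_th = 3.15 V, R_th = 2.64 kΩ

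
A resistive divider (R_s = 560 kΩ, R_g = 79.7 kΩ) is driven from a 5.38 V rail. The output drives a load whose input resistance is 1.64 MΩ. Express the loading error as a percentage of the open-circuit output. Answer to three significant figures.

The divider's output (Thévenin) resistance is R_s‖R_g = 69.77 kΩ.
Fractional drop under load = R_th/(R_th + R_L) = 69.77 / (69.77 + 1640) = 0.04081.
So the output falls by 4.08 %.

4.08 %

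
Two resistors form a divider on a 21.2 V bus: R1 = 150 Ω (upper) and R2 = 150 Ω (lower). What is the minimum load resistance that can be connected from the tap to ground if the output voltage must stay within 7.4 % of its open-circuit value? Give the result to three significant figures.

R_L(min) ≈ 939 Ω

Output resistance R_th = R1‖R2 = (150 × 150)/300.0 = 75.00 Ω.
The fractional drop is R_th/(R_th + R_L); requiring this ≤ 0.0740 gives R_L ≥ R_th(1/0.0740 − 1) = 75.00 × 12.51 = 939 Ω.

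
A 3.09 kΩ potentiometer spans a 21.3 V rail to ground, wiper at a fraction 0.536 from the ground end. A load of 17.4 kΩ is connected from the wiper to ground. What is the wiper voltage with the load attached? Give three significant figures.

The wiper splits the pot into (1−α)R = 1.434 kΩ above and αR = 1.656 kΩ below.
Lower section ‖ load = 1.512 kΩ.
V_wiper = 21.3 × 1.512/(1.434 + 1.512) = 10.9 V.

V ≈ 10.9 V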